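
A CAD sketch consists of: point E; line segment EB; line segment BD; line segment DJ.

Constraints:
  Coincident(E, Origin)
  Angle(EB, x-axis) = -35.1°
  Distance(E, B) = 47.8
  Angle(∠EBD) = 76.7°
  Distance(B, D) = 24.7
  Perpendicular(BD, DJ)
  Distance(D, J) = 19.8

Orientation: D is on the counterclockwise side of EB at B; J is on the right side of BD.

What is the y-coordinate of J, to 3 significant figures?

-11.9

E is at the origin; EB runs at -35.1° with length 47.8, so B = 47.8·(cos -35.1°, sin -35.1°) = (39.1, -27.5). ∠EBD = 76.7°, so BD runs at -35.1° + (180° − 76.7°) = 68.2° from the x-axis; with |BD| = 24.7, D = B + 24.7·(cos 68.2°, sin 68.2°) = (48.3, -4.55). BD ⟂ DJ; with |DJ| = 19.8 on the right of BD, J = D + 19.8·(0.928, -0.371) = (66.7, -11.9). So J.y = -11.9.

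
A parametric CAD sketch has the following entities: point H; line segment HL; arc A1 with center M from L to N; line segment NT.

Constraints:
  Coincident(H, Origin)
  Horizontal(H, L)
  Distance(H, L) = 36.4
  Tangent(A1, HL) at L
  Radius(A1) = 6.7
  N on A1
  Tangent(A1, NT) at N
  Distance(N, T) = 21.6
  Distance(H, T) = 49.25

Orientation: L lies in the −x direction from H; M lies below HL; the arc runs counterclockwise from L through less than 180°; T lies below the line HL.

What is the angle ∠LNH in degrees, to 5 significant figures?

39.182°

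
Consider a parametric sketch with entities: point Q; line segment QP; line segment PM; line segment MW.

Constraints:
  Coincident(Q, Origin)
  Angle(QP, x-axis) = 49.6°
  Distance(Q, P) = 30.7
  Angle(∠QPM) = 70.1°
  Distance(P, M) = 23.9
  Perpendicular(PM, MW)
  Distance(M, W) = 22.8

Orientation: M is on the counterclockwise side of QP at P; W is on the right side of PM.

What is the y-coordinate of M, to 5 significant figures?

31.749

Q is at the origin; QP runs at 49.6° with length 30.7, so P = 30.7·(cos 49.6°, sin 49.6°) = (19.897, 23.379). ∠QPM = 70.1°, so PM runs at 49.6° + (180° − 70.1°) = 159.50° from the x-axis; with |PM| = 23.9, M = P + 23.9·(cos 159.50°, sin 159.50°) = (-2.4892, 31.749). So M.y = 31.749.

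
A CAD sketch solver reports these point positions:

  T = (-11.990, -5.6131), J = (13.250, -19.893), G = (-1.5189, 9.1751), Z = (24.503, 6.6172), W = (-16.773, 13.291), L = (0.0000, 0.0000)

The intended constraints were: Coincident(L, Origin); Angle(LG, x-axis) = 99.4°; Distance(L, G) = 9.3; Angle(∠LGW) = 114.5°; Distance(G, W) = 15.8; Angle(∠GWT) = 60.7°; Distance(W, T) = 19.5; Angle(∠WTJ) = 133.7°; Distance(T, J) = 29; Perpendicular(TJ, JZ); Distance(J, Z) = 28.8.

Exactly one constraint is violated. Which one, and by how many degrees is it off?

Perpendicular(TJ, JZ) — off by 6.50°.

L = (0.00, 0.00) ✓; LG at 99.40° ✓; |LG| = 9.300 ✓; ∠LGW = 114.5° ✓; |GW| = 15.80 ✓; ∠GWT = 60.70° ✓; |WT| = 19.50 ✓; ∠WTJ = 133.7° ✓; |TJ| = 29.00 ✓; ∠(TJ, JZ) = 96.50° ✗; |JZ| = 28.80 ✓.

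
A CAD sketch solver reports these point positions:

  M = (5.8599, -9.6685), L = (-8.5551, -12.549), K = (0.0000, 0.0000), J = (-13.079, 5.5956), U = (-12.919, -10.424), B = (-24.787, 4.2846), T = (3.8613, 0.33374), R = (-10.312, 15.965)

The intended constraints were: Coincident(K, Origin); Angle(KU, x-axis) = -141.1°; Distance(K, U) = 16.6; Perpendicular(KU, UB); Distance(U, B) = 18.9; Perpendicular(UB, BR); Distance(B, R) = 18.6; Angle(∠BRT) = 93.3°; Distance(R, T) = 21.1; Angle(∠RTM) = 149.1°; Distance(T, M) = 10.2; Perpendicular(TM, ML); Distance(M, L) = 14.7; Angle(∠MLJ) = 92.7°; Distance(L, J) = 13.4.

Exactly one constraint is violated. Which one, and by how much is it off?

Distance(L, J) = 13.4 — off by 5.30.

K = (0.00, 0.00) ✓; KU at -141.1° ✓; |KU| = 16.60 ✓; ∠(KU, UB) = 90.00° ✓; |UB| = 18.90 ✓; ∠(UB, BR) = 90.00° ✓; |BR| = 18.60 ✓; ∠BRT = 93.30° ✓; |RT| = 21.10 ✓; ∠RTM = 149.1° ✓; |TM| = 10.20 ✓; ∠(TM, ML) = 90.00° ✓; |ML| = 14.70 ✓; ∠MLJ = 92.70° ✓; |LJ| = 18.70 ✗.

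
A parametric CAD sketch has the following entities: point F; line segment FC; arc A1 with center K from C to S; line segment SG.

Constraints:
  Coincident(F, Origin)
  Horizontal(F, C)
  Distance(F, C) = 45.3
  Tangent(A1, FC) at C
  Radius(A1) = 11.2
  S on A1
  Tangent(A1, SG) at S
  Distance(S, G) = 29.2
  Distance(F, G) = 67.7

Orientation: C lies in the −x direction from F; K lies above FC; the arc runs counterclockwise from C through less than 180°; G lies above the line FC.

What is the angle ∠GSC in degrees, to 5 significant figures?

116.81°

Checks: |KS| = 11.20 ✓; ∠(KS, SG) = 90.00° ✓; |SG| = 29.20 ✓; |FG| = 67.70 ✓.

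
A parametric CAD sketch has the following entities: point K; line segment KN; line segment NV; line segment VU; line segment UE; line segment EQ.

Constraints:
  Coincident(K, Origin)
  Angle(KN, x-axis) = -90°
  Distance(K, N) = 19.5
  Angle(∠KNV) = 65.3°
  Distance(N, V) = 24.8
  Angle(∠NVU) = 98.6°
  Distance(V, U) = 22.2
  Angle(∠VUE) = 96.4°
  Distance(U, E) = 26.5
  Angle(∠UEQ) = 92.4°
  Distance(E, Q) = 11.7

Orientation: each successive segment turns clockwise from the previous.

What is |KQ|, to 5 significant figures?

9.1248

K is at the origin; KN runs at -90.0° with length 19.5, so N = (1.1940e-15, -19.500). ∠KNV = 65.3° gives NV at 155.30° from the x-axis; with |NV| = 24.8, V = (-22.531, -9.1369). ∠NVU = 98.6° gives VU at 73.900° from the x-axis; with |VU| = 22.2, U = (-16.375, 12.192). ∠VUE = 96.4° gives UE at -9.7000° from the x-axis; with |UE| = 26.5, E = (9.7465, 7.7274). ∠UEQ = 92.4° gives EQ at -97.300° from the x-axis; with |EQ| = 11.7, Q = (8.2599, -3.8777). Then |KQ| = |Q − K| = 9.1248.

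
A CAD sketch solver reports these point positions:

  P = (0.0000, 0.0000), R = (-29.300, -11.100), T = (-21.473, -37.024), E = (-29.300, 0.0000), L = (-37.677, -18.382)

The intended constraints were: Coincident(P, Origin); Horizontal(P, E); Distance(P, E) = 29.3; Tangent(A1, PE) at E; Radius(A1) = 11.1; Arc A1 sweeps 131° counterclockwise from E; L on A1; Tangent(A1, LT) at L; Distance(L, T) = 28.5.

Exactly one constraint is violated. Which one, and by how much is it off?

Distance(L, T) = 28.5 — off by 3.80.

P = (0.00, 0.00) ✓; P.y = 0.00, E.y = 0.00 ✓; |PE| = 29.30 ✓; ∠(RE, EP) = 90.00° ✓; |RE| = 11.10 ✓; bearing(R→L) − bearing(R→E) = 131.0° ✓; |RL| = 11.10 ✓; ∠(RL, LT) = 90.00° ✓; |LT| = 24.70 ✗.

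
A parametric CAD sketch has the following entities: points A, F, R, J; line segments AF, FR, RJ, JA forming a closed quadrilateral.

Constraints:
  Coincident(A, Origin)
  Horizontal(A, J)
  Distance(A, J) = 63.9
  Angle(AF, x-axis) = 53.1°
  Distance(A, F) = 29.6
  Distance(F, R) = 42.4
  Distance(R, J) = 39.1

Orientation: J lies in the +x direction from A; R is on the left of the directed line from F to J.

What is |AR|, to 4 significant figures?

69.21

Checks: |FR| = 42.40 ✓; |RJ| = 39.10 ✓.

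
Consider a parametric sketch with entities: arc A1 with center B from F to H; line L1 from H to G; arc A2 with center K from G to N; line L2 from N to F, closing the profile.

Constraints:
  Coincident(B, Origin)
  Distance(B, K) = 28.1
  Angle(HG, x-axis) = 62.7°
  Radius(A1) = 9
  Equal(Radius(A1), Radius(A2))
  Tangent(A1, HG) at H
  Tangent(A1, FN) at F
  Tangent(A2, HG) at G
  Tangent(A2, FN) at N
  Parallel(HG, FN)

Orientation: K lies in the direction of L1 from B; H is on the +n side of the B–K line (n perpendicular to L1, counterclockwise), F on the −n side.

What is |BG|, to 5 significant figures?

29.506

The slot axis is L1's direction at 62.7°, so u = (cos 62.7°, sin 62.7°) = (0.45865, 0.88862) and n = (−sin 62.7°, cos 62.7°) = (-0.88862, 0.45865). B is at the origin and K lies 28.1 along u from B, so K = 28.1·u = (12.888, 24.970). Tangency of A1 to both parallel lines with radius 9.0 puts H and F at B ± 9.0·n: H = (-7.9976, 4.1278), F = (7.9976, -4.1278). Equal radii place G and N the same way about K: G = K + 9.0·n = (4.8905, 29.098), N = K − 9.0·n = (20.886, 20.842). Then |BG| = |G − B| = 29.506.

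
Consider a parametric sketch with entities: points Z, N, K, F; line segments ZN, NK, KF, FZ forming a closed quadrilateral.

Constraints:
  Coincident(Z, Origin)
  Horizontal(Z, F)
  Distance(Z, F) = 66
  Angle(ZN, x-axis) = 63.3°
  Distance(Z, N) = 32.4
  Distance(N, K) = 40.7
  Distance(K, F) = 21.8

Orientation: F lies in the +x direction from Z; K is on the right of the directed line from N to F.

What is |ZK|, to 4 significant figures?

44.24

Checks: |NK| = 40.70 ✓; |KF| = 21.80 ✓.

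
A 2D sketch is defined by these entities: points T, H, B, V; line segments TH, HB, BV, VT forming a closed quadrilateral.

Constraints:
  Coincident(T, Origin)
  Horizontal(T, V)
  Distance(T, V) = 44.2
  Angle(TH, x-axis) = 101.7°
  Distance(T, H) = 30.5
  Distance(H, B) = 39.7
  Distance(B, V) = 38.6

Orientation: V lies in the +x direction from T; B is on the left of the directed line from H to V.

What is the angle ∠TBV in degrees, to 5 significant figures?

58.749°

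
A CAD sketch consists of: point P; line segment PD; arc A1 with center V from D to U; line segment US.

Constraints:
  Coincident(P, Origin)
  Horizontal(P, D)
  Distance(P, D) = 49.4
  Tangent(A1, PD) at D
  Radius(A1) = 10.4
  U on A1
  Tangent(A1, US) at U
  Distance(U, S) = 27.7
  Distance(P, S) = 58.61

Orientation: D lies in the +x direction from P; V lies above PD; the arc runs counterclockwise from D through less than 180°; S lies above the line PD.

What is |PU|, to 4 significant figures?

60.34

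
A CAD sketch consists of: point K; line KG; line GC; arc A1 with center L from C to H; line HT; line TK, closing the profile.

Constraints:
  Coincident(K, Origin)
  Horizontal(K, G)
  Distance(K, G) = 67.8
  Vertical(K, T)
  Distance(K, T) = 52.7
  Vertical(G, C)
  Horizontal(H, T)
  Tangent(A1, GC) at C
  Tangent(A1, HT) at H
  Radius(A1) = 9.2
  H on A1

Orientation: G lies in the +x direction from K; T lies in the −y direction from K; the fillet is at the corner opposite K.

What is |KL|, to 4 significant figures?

72.98

K is at the origin; K and G share the same y with |KG| = 67.8 and G on the +x side, so G = (67.80, 0.000). K and T share the same x with |KT| = 52.7 and T on the −y side, so T = (0.000, -52.70). The virtual corner opposite K is at (67.80, -52.70). Since A1 is tangent to GC there, LC ⟂ GC and since A1 is tangent to HT there, LH ⟂ HT, with radius 9.2, so the center L sits 9.2 in from both sides at L = (58.60, -43.50). Then |KL| = |L − K| = 72.98.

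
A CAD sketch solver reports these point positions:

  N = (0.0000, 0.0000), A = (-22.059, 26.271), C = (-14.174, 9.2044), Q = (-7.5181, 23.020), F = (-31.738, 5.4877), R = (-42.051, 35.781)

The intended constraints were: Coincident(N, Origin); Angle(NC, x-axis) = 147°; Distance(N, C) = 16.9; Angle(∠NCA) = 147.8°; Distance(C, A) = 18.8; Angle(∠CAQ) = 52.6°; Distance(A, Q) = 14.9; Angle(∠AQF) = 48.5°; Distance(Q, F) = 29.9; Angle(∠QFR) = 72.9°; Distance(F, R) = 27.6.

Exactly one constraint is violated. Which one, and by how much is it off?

Distance(F, R) = 27.6 — off by 4.40.

N = (0.00, 0.00) ✓; NC at 147.0° ✓; |NC| = 16.90 ✓; ∠NCA = 147.8° ✓; |CA| = 18.80 ✓; ∠CAQ = 52.60° ✓; |AQ| = 14.90 ✓; ∠AQF = 48.50° ✓; |QF| = 29.90 ✓; ∠QFR = 72.90° ✓; |FR| = 32.00 ✗.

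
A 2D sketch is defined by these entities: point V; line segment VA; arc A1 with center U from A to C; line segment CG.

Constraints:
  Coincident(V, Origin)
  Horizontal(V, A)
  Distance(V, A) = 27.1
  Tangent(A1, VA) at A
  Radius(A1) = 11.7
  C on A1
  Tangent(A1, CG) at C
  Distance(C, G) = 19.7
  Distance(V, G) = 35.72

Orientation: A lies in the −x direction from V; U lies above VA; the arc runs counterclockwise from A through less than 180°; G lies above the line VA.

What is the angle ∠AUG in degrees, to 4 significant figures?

151.5°

Checks: V = (0.00, 0.00) ✓; |UC| = 11.70 ✓; ∠(UC, CG) = 90.00° ✓; |CG| = 19.70 ✓; |VG| = 35.72 ✓.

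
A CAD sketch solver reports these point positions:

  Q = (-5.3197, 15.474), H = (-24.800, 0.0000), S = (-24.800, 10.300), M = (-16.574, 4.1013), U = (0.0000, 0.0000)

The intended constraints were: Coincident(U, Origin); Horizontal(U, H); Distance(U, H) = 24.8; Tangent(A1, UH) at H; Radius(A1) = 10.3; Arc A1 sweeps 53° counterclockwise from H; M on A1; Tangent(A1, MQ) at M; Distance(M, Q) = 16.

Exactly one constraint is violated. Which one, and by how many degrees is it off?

Tangent(A1, MQ) at M — off by 7.70°.

U = (0.00, 0.00) ✓; U.y = 0.00, H.y = 0.00 ✓; |UH| = 24.80 ✓; ∠(SH, HU) = 90.00° ✓; |SH| = 10.30 ✓; bearing(S→M) − bearing(S→H) = 53.00° ✓; |SM| = 10.30 ✓; ∠(SM, MQ) = 97.70° ✗; |MQ| = 16.00 ✓.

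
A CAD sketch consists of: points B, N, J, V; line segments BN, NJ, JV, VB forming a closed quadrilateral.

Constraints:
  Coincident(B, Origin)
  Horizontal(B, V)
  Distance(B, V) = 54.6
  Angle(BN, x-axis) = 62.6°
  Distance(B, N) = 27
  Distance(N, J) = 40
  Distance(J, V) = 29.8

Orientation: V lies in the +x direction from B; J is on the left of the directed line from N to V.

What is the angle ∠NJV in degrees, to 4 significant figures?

86.76°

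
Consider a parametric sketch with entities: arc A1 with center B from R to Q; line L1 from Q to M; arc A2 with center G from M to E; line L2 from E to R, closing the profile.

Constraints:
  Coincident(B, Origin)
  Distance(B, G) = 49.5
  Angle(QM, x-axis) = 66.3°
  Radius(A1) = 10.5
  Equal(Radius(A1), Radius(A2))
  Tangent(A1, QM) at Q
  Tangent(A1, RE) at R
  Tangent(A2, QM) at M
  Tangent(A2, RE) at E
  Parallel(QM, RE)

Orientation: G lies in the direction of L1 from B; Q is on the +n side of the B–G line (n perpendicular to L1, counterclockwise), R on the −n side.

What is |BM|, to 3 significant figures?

50.6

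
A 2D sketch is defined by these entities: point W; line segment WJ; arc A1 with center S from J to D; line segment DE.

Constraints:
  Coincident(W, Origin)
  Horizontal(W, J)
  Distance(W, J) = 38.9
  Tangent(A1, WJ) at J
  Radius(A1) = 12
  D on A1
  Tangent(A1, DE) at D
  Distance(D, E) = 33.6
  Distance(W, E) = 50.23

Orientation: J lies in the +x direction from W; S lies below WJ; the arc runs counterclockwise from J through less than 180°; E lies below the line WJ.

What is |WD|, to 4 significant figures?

29.05

Checks: |WJ| = 38.90 ✓; |SD| = 12.00 ✓; ∠(SD, DE) = 90.00° ✓; |DE| = 33.60 ✓; |WE| = 50.23 ✓.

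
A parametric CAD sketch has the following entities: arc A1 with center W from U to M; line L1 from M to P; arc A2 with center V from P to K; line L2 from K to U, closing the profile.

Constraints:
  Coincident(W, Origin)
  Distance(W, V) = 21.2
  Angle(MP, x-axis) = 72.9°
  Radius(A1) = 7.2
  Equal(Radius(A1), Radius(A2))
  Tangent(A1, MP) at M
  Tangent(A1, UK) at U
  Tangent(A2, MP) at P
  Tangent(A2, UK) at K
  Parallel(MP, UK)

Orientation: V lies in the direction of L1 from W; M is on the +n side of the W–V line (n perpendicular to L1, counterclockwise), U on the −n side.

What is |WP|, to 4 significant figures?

22.39

Tangency of A1 to both parallel lines with radius 7.2 puts M and U at W ± 7.2·n: M = (-6.882, 2.117), U = (6.882, -2.117). Equal radii place P and K the same way about V: P = V + 7.2·n = (-0.6481, 22.38), K = V − 7.2·n = (13.12, 18.15). Then |WP| = |P − W| = 22.39.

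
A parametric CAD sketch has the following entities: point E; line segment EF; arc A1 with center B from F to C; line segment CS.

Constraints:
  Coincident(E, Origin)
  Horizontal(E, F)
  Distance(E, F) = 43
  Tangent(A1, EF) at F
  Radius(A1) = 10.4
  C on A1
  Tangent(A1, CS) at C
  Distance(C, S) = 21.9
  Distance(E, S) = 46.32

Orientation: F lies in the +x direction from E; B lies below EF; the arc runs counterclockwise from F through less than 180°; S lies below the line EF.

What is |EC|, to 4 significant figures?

34.28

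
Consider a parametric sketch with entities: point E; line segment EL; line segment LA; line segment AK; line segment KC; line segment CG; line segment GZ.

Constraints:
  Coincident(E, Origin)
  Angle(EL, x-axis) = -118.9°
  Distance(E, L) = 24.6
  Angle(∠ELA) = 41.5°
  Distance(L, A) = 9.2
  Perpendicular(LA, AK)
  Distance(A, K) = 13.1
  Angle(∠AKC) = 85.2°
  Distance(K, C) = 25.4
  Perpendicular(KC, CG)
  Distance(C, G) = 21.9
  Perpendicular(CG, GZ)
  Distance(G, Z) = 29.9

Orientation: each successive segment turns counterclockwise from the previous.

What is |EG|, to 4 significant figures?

42.50

∠AKC = 85.2° gives KC at -155.6° from the x-axis; with |KC| = 25.4, C = (-30.75, -16.60). KC is perpendicular to CG, so CG runs at -65.60°; with |CG| = 21.9, G = (-21.70, -36.55). Then |EG| = |G − E| = 42.50.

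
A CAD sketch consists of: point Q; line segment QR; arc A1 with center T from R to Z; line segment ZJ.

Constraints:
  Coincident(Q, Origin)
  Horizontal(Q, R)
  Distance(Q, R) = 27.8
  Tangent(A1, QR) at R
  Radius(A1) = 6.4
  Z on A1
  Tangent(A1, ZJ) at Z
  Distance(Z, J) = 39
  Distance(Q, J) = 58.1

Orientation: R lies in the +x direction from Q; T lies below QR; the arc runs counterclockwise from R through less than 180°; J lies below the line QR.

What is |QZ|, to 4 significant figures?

23.62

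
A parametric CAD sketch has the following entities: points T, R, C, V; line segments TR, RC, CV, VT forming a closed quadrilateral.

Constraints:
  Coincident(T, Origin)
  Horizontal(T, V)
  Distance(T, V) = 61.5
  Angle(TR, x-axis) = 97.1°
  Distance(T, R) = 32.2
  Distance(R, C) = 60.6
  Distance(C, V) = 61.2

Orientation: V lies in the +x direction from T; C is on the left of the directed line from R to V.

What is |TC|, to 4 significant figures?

77.96

T is at the origin; T and V share the same y with |TV| = 61.5 and V in +x, so V = (61.5, 0). TR runs at 97.1° with |TR| = 32.2, so R = (-3.980, 31.95). C is determined by |RC| = 60.6 and |CV| = 61.2 together: it lies at the intersection of circle(R, 60.6) and circle(V, 61.2). With |RV| = 72.86, the foot of the radical line on RV is 35.93 from R and the perpendicular offset is √(60.6² − 35.93²) = 48.80. Taking the left-of-RV solution: C = (49.71, 60.05).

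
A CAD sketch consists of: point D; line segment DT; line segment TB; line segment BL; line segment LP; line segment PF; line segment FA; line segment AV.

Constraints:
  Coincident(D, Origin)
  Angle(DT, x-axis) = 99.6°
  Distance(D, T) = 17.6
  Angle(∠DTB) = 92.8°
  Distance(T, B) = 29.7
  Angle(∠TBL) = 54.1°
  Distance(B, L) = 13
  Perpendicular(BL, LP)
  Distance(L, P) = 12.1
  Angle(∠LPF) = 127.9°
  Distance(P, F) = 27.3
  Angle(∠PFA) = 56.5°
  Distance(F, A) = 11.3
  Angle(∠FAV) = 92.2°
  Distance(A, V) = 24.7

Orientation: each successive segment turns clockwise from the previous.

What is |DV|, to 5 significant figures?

17.035

D is at the origin; DT runs at 99.6° with length 17.6, so T = (-2.9351, 17.354). ∠DTB = 92.8° gives TB at 12.400° from the x-axis; with |TB| = 29.7, B = (26.072, 23.731). ∠TBL = 54.1° gives BL at -113.50° from the x-axis; with |BL| = 13.0, L = (20.888, 11.809). The perpendicularity gives LP at right angles to BL, so LP runs at 156.50°; with |LP| = 12.1, P = (9.7919, 16.634). ∠LPF = 127.9° gives PF at 104.40° from the x-axis; with |PF| = 27.3, F = (3.0026, 43.077). ∠PFA = 56.5° gives FA at -19.100° from the x-axis; with |FA| = 11.3, A = (13.681, 39.379). ∠FAV = 92.2° gives AV at -106.90° from the x-axis; with |AV| = 24.7, V = (6.5002, 15.746). Then |DV| = |V − D| = 17.035.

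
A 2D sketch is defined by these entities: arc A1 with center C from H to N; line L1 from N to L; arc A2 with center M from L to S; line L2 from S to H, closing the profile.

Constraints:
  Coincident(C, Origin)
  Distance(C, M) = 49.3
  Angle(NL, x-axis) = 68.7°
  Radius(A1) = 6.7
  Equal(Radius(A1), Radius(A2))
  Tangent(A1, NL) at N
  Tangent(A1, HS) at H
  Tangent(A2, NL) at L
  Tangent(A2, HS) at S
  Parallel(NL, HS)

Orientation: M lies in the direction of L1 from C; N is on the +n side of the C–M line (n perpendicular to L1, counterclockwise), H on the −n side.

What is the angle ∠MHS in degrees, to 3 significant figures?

7.74°

The slot axis is L1's direction at 68.7°, so u = (cos 68.7°, sin 68.7°) = (0.363, 0.932) and n = (−sin 68.7°, cos 68.7°) = (-0.932, 0.363). C is at the origin and M lies 49.3 along u from C, so M = 49.3·u = (17.9, 45.9). Tangency of A1 to both parallel lines with radius 6.7 puts N and H at C ± 6.7·n: N = (-6.24, 2.43), H = (6.24, -2.43). Equal radii place L and S the same way about M: L = M + 6.7·n = (11.7, 48.4), S = M − 6.7·n = (24.2, 43.5). Then cos ∠MHS = HM·HS / (|HM||HS|), giving 7.74°.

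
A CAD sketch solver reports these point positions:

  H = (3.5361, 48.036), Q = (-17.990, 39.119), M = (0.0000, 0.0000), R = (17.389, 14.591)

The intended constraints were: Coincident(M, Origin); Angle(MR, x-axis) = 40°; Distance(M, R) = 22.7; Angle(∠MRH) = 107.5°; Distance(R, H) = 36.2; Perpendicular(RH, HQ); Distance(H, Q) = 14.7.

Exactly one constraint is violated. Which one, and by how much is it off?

Distance(H, Q) = 14.7 — off by 8.60.

M = (0.00, 0.00) ✓; MR at 40.00° ✓; |MR| = 22.70 ✓; ∠MRH = 107.5° ✓; |RH| = 36.20 ✓; ∠(RH, HQ) = 90.00° ✓; |HQ| = 23.30 ✗.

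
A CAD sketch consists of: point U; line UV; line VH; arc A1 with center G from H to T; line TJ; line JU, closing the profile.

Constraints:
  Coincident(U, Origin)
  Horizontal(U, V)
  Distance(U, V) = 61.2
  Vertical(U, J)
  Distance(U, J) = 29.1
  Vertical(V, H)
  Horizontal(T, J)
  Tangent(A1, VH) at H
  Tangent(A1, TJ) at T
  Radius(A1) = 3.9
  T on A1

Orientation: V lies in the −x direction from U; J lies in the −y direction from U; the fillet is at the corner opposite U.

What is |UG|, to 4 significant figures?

62.60

U is at the origin; UV is horizontal with |UV| = 61.2 and V on the −x side, so V = (-61.20, 0.000). UJ is vertical with |UJ| = 29.1 and J on the −y side, so J = (0.000, -29.10). The virtual corner opposite U is at (-61.20, -29.10). Since A1 is tangent to VH there, GH ⟂ VH and since A1 is tangent to TJ there, GT ⟂ TJ, with radius 3.9, so the center G sits 3.9 in from both sides at G = (-57.30, -25.20). Then |UG| = |G − U| = 62.60.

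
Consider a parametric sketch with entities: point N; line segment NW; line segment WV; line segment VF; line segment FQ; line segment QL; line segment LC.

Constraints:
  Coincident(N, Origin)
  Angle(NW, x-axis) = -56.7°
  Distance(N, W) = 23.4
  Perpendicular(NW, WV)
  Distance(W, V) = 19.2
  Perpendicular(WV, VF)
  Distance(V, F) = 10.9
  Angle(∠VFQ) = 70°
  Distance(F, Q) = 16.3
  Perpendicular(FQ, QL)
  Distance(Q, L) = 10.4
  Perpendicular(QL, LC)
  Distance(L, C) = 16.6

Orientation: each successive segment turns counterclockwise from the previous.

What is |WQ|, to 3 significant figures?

6.59

N is at the origin; NW runs at -56.7° with length 23.4, so W = (12.8, -19.6). NW ⟂ WV, so WV runs at 33.3°; with |WV| = 19.2, V = (28.9, -9.02). WV ⟂ VF, so VF runs at 123°; with |VF| = 10.9, F = (22.9, 0.0936). ∠VFQ = 70.0° gives FQ at -127° from the x-axis; with |FQ| = 16.3, Q = (13.2, -13.0). Then |WQ| = |Q − W| = 6.59.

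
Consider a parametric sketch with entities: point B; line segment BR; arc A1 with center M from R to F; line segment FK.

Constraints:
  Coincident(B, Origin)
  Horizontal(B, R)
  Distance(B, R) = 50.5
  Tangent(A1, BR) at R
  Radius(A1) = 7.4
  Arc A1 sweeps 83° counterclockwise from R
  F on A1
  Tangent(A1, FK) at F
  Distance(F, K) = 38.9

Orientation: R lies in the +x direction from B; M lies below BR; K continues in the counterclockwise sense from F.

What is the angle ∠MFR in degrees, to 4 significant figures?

48.50°

B is at the origin; B and R share the same y with |BR| = 50.5 and R on the +x side, so R = (50.50, 0.000). A1 meets BR tangentially, so MR is at right angles to BR, so M = R + (0, -7.4) = (50.50, -7.400). On A1, R sits at bearing 90° from M; an 83° counterclockwise sweep puts F at bearing 173°, so F = M + 7.4·(cos 173°, sin 173°) = (43.16, -6.498). Then cos ∠MFR = FM·FR / (|FM||FR|), giving 48.50°.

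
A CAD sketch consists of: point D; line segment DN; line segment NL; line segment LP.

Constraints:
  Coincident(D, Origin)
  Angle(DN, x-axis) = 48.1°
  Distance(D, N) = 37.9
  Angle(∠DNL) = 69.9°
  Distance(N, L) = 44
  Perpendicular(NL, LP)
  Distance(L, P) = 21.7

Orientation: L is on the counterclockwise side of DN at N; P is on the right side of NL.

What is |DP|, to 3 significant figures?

65.1

D is at the origin; DN runs at 48.1° with length 37.9, so N = 37.9·(cos 48.1°, sin 48.1°) = (25.3, 28.2). ∠DNL = 69.9°, so NL runs at 48.1° + (180° − 69.9°) = 158° from the x-axis; with |NL| = 44.0, L = N + 44.0·(cos 158°, sin 158°) = (-15.5, 44.5). NL is perpendicular to LP; with |LP| = 21.7 on the right of NL, P = L + 21.7·(0.371, 0.928) = (-7.48, 64.7). Then |DP| = |P − D| = 65.1.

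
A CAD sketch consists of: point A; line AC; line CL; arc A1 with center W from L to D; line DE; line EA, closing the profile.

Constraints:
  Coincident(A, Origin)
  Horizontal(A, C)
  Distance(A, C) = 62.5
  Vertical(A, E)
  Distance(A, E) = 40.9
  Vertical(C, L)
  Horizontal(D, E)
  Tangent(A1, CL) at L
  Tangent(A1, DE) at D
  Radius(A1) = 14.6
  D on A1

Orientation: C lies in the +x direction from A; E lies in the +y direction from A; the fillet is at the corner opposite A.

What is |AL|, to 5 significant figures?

67.808

A is at the origin; A and C share the same y with |AC| = 62.5 and C on the +x side, so C = (62.500, 0.0000). A and E share the same x with |AE| = 40.9 and E on the +y side, so E = (0.0000, 40.900). The virtual corner opposite A is at (62.500, 40.900). The tangent condition forces WL to be normal to CL and the tangent condition forces WD to be normal to DE, with radius 14.6, so the center W sits 14.6 in from both sides at W = (47.900, 26.300). That places the tangent points at L = (62.500, 26.300) on CL and D = (47.900, 40.900) on DE. Then |AL| = |L − A| = 67.808.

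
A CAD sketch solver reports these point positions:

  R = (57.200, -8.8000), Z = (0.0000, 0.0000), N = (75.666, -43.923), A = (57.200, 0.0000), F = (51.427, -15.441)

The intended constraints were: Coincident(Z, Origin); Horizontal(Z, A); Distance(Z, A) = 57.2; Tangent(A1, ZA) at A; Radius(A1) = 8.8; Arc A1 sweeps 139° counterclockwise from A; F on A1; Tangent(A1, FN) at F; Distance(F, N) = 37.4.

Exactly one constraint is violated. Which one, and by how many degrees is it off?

Tangent(A1, FN) at F — off by 8.60°.

Z = (0.00, 0.00) ✓; Z.y = 0.00, A.y = 0.00 ✓; |ZA| = 57.20 ✓; ∠(RA, AZ) = 90.00° ✓; |RA| = 8.800 ✓; bearing(R→F) − bearing(R→A) = 139.0° ✓; |RF| = 8.799 ✓; ∠(RF, FN) = 98.60° ✗; |FN| = 37.40 ✓.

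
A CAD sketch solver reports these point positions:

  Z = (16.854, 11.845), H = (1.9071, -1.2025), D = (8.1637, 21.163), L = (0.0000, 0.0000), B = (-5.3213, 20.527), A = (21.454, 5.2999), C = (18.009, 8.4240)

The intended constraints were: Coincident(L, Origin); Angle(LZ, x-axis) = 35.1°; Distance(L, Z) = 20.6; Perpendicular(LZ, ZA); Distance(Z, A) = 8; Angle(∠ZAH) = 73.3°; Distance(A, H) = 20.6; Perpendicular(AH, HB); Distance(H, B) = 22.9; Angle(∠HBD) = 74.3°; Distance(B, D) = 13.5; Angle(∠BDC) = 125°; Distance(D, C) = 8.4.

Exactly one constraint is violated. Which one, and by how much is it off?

Distance(D, C) = 8.4 — off by 7.70.

L = (0.00, 0.00) ✓; LZ at 35.10° ✓; |LZ| = 20.60 ✓; ∠(LZ, ZA) = 90.00° ✓; |ZA| = 8.000 ✓; ∠ZAH = 73.30° ✓; |AH| = 20.60 ✓; ∠(AH, HB) = 90.00° ✓; |HB| = 22.90 ✓; ∠HBD = 74.30° ✓; |BD| = 13.50 ✓; ∠BDC = 125.0° ✓; |DC| = 16.10 ✗.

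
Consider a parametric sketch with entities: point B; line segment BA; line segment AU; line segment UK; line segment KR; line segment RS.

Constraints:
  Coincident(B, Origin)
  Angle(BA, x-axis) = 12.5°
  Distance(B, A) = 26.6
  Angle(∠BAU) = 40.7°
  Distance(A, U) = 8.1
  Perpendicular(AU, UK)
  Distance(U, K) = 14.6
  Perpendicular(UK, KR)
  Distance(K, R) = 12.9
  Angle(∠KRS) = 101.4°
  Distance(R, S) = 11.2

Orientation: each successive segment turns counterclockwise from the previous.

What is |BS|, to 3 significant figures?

30.4

B is at the origin; BA runs at 12.5° with length 26.6, so A = (26.0, 5.76). ∠BAU = 40.7° gives AU at 152° from the x-axis; with |AU| = 8.1, U = (18.8, 9.58). AU is perpendicular to UK, so UK runs at -118°; with |UK| = 14.6, K = (11.9, -3.28). UK ⟂ KR, so KR runs at -28.2°; with |KR| = 12.9, R = (23.3, -9.38). ∠KRS = 101.4° gives RS at 50.4° from the x-axis; with |RS| = 11.2, S = (30.4, -0.748). Then |BS| = |S − B| = 30.4.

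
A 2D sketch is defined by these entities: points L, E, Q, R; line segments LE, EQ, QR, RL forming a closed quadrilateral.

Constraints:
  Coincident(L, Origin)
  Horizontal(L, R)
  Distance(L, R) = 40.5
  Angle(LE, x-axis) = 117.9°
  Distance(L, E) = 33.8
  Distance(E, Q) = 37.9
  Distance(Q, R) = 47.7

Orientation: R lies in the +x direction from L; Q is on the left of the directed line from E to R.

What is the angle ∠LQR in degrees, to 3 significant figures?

50.5°

Checks: |EQ| = 37.90 ✓; |QR| = 47.70 ✓.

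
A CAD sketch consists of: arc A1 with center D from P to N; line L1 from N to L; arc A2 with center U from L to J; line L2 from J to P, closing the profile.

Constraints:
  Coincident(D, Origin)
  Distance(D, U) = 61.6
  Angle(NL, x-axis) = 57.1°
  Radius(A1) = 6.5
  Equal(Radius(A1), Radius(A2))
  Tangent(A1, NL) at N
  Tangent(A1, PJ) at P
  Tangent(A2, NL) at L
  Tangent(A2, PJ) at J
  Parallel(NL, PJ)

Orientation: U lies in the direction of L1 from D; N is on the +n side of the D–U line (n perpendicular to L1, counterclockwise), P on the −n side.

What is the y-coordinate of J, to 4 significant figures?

48.19

The slot axis is L1's direction at 57.1°, so u = (cos 57.1°, sin 57.1°) = (0.5432, 0.8396) and n = (−sin 57.1°, cos 57.1°) = (-0.8396, 0.5432). D is at the origin and U lies 61.6 along u from D, so U = 61.6·u = (33.46, 51.72). Tangency of A1 to both parallel lines with radius 6.5 puts N and P at D ± 6.5·n: N = (-5.458, 3.531), P = (5.458, -3.531). Equal radii place L and J the same way about U: L = U + 6.5·n = (28.00, 55.25), J = U − 6.5·n = (38.92, 48.19). So J.y = 48.19.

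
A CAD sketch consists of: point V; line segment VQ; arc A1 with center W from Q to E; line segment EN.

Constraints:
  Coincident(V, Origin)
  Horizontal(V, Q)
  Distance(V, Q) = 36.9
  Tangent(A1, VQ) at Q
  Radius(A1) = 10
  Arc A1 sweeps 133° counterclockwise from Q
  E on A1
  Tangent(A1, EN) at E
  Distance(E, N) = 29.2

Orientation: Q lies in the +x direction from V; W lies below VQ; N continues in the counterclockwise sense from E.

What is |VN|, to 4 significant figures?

62.51

On A1, Q sits at bearing 90° from W; a 133° counterclockwise sweep puts E at bearing 223°, so E = W + 10.0·(cos 223°, sin 223°) = (29.59, -16.82). Since A1 is tangent to EN there, WE ⟂ EN, so EN runs along (−sin 223°, cos 223°); with |EN| = 29.2, N = (49.50, -38.18). Then |VN| = |N − V| = 62.51.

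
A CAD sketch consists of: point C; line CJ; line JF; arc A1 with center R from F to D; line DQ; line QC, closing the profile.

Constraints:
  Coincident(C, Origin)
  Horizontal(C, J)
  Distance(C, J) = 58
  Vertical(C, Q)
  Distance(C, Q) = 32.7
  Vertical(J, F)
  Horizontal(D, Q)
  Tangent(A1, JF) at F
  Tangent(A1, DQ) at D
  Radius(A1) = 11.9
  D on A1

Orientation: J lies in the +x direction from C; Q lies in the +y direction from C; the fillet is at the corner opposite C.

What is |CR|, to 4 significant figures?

50.58

C is at the origin; CJ is horizontal with |CJ| = 58.0 and J on the +x side, so J = (58.00, 0.000). C and Q share the same x with |CQ| = 32.7 and Q on the +y side, so Q = (0.000, 32.70). The virtual corner opposite C is at (58.00, 32.70). Tangency of A1 to JF means the radius RF is perpendicular to JF and A1 meets DQ tangentially, so RD is at right angles to DQ, with radius 11.9, so the center R sits 11.9 in from both sides at R = (46.10, 20.80). Then |CR| = |R − C| = 50.58.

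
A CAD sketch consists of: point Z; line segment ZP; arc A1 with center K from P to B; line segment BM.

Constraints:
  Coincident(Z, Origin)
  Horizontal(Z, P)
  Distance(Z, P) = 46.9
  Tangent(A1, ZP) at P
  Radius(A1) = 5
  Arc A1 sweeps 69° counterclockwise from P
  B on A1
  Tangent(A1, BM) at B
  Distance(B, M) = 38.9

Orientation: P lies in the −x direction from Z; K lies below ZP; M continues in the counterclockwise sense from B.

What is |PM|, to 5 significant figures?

43.686

Z is at the origin; Z and P share the same y with |ZP| = 46.9 and P on the −x side, so P = (-46.900, 0.0000). Since A1 is tangent to ZP there, KP ⟂ ZP, so K = P + (0, -5) = (-46.900, -5.0000). On A1, P sits at bearing 90° from K; a 69° counterclockwise sweep puts B at bearing 159°, so B = K + 5.0·(cos 159°, sin 159°) = (-51.568, -3.2082). Since A1 is tangent to BM there, KB ⟂ BM, so BM runs along (−sin 159°, cos 159°); with |BM| = 38.9, M = (-65.508, -39.524). Then |PM| = |M − P| = 43.686.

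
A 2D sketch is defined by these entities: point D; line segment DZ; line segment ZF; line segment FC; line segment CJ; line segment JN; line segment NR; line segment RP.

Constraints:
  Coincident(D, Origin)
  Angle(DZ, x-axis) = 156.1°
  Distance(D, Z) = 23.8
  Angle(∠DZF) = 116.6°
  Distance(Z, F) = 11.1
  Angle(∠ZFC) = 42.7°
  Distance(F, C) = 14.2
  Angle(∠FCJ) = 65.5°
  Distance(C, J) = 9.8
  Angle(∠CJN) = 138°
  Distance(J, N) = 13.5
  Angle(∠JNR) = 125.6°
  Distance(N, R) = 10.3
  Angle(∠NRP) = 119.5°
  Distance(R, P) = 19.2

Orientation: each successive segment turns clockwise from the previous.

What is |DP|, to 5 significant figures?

42.075

D is at the origin; DZ runs at 156.1° with length 23.8, so Z = (-21.759, 9.6424). ∠DZF = 116.6° gives ZF at 92.700° from the x-axis; with |ZF| = 11.1, F = (-22.282, 20.730). ∠ZFC = 42.7° gives FC at -44.600° from the x-axis; with |FC| = 14.2, C = (-12.171, 10.759). ∠FCJ = 65.5° gives CJ at -159.10° from the x-axis; with |CJ| = 9.8, J = (-21.327, 7.2634). ∠CJN = 138.0° gives JN at 158.90° from the x-axis; with |JN| = 13.5, N = (-33.921, 12.123). ∠JNR = 125.6° gives NR at 104.50° from the x-axis; with |NR| = 10.3, R = (-36.500, 22.095). ∠NRP = 119.5° gives RP at 44.000° from the x-axis; with |RP| = 19.2, P = (-22.689, 35.433). Then |DP| = |P − D| = 42.075.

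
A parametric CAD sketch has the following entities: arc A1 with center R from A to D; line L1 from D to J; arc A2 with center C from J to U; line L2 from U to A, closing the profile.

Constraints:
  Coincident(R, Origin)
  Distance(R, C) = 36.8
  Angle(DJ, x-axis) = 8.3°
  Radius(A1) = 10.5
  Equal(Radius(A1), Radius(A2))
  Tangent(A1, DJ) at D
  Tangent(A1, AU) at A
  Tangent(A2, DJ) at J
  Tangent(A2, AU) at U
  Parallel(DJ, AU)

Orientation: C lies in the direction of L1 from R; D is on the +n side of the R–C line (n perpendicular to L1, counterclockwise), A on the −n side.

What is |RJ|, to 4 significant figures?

38.27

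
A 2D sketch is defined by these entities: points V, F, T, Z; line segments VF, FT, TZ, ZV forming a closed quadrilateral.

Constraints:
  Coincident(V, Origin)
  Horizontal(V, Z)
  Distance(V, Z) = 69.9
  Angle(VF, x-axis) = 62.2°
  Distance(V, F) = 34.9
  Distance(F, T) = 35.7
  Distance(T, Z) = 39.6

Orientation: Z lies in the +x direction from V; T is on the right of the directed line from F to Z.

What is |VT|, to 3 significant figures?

30.4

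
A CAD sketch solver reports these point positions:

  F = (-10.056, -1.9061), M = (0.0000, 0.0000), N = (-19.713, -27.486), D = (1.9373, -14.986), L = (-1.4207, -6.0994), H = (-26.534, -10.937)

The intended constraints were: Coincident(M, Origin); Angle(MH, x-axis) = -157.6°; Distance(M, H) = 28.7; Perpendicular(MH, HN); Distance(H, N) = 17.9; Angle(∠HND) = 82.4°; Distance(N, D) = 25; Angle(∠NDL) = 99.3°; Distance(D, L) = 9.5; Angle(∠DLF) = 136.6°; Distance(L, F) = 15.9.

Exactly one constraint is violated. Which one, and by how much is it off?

Distance(L, F) = 15.9 — off by 6.30.

M = (0.00, 0.00) ✓; MH at -157.6° ✓; |MH| = 28.70 ✓; ∠(MH, HN) = 90.00° ✓; |HN| = 17.90 ✓; ∠HND = 82.40° ✓; |ND| = 25.00 ✓; ∠NDL = 99.30° ✓; |DL| = 9.500 ✓; ∠DLF = 136.6° ✓; |LF| = 9.600 ✗.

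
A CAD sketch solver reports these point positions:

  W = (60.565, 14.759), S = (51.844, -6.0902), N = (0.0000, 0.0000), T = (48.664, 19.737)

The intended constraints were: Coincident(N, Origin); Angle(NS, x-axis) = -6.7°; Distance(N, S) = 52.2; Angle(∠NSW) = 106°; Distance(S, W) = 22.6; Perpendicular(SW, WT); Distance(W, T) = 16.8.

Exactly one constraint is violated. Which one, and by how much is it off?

Distance(W, T) = 16.8 — off by 3.90.

N = (0.00, 0.00) ✓; NS at -6.700° ✓; |NS| = 52.20 ✓; ∠NSW = 106.0° ✓; |SW| = 22.60 ✓; ∠(SW, WT) = 90.00° ✓; |WT| = 12.90 ✗.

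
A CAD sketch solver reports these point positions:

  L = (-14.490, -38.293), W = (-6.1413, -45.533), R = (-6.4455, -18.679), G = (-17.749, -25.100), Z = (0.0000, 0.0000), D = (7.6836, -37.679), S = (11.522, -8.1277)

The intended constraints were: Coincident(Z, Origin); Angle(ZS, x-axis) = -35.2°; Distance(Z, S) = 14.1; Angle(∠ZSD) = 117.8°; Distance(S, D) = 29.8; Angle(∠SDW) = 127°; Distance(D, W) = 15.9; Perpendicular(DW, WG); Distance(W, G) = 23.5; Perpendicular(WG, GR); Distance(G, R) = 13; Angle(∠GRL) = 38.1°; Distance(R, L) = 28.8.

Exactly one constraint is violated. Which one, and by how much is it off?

Distance(R, L) = 28.8 — off by 7.60.

Z = (0.00, 0.00) ✓; ZS at -35.20° ✓; |ZS| = 14.10 ✓; ∠ZSD = 117.8° ✓; |SD| = 29.80 ✓; ∠SDW = 127.0° ✓; |DW| = 15.90 ✓; ∠(DW, WG) = 90.00° ✓; |WG| = 23.50 ✓; ∠(WG, GR) = 90.00° ✓; |GR| = 13.00 ✓; ∠GRL = 38.10° ✓; |RL| = 21.20 ✗.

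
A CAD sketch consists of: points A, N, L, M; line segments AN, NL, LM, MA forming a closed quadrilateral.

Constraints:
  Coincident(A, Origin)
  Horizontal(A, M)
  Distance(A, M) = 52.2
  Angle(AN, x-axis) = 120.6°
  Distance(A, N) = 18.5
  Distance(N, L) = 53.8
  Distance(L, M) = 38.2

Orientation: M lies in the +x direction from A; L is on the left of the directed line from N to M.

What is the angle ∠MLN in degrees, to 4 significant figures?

85.77°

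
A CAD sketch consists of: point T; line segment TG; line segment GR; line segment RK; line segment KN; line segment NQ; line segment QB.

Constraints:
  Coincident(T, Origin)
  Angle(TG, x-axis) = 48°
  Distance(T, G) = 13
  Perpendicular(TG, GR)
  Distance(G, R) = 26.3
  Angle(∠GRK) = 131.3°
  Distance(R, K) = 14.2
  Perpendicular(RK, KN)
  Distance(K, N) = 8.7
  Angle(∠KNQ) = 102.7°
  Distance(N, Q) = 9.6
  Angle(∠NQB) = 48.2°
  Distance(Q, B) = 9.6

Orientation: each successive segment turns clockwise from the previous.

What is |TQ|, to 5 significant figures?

21.486

T is at the origin; TG runs at 48.0° with length 13.0, so G = (8.6987, 9.6609). TG is perpendicular to GR, so GR runs at -42.000°; with |GR| = 26.3, R = (28.243, -7.9373). ∠GRK = 131.3° gives RK at -90.700° from the x-axis; with |RK| = 14.2, K = (28.070, -22.136). RK ⟂ KN, so KN runs at 179.30°; with |KN| = 8.7, N = (19.371, -22.030). ∠KNQ = 102.7° gives NQ at 102.00° from the x-axis; with |NQ| = 9.6, Q = (17.375, -12.640). Then |TQ| = |Q − T| = 21.486.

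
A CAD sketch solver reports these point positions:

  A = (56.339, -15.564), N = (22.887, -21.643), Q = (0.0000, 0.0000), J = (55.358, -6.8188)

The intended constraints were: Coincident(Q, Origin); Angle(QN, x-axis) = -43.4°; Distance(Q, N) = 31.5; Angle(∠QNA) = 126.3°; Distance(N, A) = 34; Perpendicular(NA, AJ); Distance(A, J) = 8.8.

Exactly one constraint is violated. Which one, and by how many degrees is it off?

Perpendicular(NA, AJ) — off by 3.90°.

Q = (0.00, 0.00) ✓; QN at -43.40° ✓; |QN| = 31.50 ✓; ∠QNA = 126.3° ✓; |NA| = 34.00 ✓; ∠(NA, AJ) = 86.10° ✗; |AJ| = 8.800 ✓.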